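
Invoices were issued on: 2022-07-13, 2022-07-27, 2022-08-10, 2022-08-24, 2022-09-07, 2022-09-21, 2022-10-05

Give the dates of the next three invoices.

2022-10-19, 2022-11-02, 2022-11-16

Every event comes 14 days after the last (14, 14, 14, 14, 14, 14).
2022-10-05 + 14 days = 2022-10-19.
2022-10-19 + 14 days = 2022-11-02.
2022-11-02 + 14 days = 2022-11-16.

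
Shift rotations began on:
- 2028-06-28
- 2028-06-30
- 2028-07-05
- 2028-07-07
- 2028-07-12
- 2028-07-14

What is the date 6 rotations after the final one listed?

2028-08-04

Gaps: 2, 5, 2, 5, 2 days — not constant, but cyclic with period 2.
The events fall on every Wednesday and Friday.
The following Wednesday is 2028-07-19.
The following Friday is 2028-07-21.
The following Wednesday is 2028-07-26.
Next Friday: 2028-07-28.
Next Wednesday: 2028-08-02.
Next Friday: 2028-08-04.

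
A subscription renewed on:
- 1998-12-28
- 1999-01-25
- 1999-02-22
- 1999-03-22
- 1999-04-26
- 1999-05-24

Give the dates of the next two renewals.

1999-06-28, 1999-07-26

These are Mondays at 28- or 35-day spacing (28, 28, 28, 35, 28).
The pattern: 4th Monday of the month.
4th Monday of June 1999: 1999-06-28.
July 1999 — 4th Monday is 1999-07-26.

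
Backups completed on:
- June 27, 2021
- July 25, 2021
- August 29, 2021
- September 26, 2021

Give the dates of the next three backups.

These are Sundays with 28, 35, 28-day gaps.
Each is the final Sunday of its month — August 29, 2021 is past the 28th, so '4th Sunday' doesn't fit.
Last Sunday of October 2021: October 31, 2021.
November 2021 ends with Sunday November 28, 2021.
Last Sunday of December 2021: December 26, 2021.

October 31, 2021; November 28, 2021; December 26, 2021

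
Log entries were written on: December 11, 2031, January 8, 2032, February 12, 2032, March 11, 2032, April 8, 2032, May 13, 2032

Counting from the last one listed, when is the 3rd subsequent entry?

These are Thursdays at 28- or 35-day spacing (28, 35, 28, 28, 35).
The pattern: 2nd Thursday of the month.
June 2032 — 2nd Thursday is June 10, 2032.
2nd Thursday of July 2032: July 8, 2032.
2nd Thursday of August 2032: August 12, 2032.

August 12, 2032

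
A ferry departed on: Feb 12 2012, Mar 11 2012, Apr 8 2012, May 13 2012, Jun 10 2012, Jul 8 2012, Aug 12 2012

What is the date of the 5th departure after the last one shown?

Jan 13 2013

All dates are Sundays, 28, 28, 35, 28, 28, 35 days apart.
Specifically, the 2nd Sunday of each month.
2nd Sunday of September 2012: Sep 9 2012.
2nd Sunday of October 2012: Oct 14 2012.
2nd Sunday of November 2012: Nov 11 2012.
2nd Sunday of December 2012: Dec 9 2012.
January 2013 — 2nd Sunday is Jan 13 2013.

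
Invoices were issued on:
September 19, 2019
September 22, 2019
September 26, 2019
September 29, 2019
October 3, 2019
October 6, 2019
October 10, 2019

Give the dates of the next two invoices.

October 13, 2019; October 17, 2019

Every event lands on a Thursday or Sunday (gaps cycle 3, 4, 3, 4, 3, 4).
So the schedule is: every Thursday and Sunday.
The following Sunday is October 13, 2019.
Next Thursday: October 17, 2019.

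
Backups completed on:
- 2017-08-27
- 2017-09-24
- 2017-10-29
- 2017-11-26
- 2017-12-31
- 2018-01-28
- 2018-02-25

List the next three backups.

2018-03-25, 2018-04-29, 2018-05-27

All Sundays; the gaps (28, 35, 28, 35, 28, 28) vary with month length.
This is the last Sunday of each month.
Last Sunday of March 2018: 2018-03-25.
Last Sunday of April 2018: 2018-04-29.
May 2018 ends with Sunday 2018-05-27.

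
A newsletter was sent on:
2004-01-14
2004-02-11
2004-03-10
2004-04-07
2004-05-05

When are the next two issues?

2004-06-02, 2004-06-30

Gaps between consecutive events: 28, 28, 28, 28 days — a constant 28-day interval.
2004-05-05 + 28 days = 2004-06-02.
2004-06-02 + 28 days = 2004-06-30.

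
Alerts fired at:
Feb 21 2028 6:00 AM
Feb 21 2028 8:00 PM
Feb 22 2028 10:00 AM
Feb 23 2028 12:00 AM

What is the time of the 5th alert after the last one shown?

Spacing: 14, 14, 14 h — constant 14 h.
Feb 23 2028 12:00 AM + 14 h = Feb 23 2028 2:00 PM.
Feb 23 2028 2:00 PM + 14 h = Feb 24 2028 4:00 AM.
Feb 24 2028 4:00 AM + 14 h = Feb 24 2028 6:00 PM.
Feb 24 2028 6:00 PM + 14 h = Feb 25 2028 8:00 AM.
Feb 25 2028 8:00 AM + 14 h = Feb 25 2028 10:00 PM.

Feb 25 2028 10:00 PM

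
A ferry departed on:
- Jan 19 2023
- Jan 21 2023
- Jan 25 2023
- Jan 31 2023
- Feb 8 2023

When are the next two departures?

The spacing grows by 2 each time: 2, 4, 6, 8 days.
Next gap: 10 days. Feb 8 2023 + 10 days = Feb 18 2023.
Next gap: 12 days. Feb 18 2023 + 12 days = Mar 2 2023.

Feb 18 2023, Mar 2 2023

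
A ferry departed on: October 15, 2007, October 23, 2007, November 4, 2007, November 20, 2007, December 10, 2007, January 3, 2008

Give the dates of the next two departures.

Intervals are 8, 12, 16, 20, 24 days — an arithmetic progression with common difference 4.
Next gap: 28 days. January 3, 2008 + 28 days = January 31, 2008.
Next gap: 32 days. January 31, 2008 + 32 days = March 3, 2008.

January 31, 2008; March 3, 2008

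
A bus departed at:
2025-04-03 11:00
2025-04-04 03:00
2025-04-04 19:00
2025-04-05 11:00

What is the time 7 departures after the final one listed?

2025-04-10 03:00

The interval is a steady 16 hours (16, 16, 16).
2025-04-05 11:00 + 16 h = 2025-04-06 03:00.
2025-04-06 03:00 + 16 h = 2025-04-06 19:00.
2025-04-06 19:00 + 16 h = 2025-04-07 11:00.
2025-04-07 11:00 + 16 h = 2025-04-08 03:00.
2025-04-08 03:00 + 16 h = 2025-04-08 19:00.
2025-04-08 19:00 + 16 h = 2025-04-09 11:00.
2025-04-09 11:00 + 16 h = 2025-04-10 03:00.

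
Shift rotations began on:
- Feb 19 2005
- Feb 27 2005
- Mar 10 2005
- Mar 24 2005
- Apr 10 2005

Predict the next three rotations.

Gaps: 8, 11, 14, 17 days — each gap is 3 larger than the previous one.
Next gap: 20 days. Apr 10 2005 + 20 days = Apr 30 2005.
Next gap: 23 days. Apr 30 2005 + 23 days = May 23 2005.
Next gap: 26 days. May 23 2005 + 26 days = Jun 18 2005.

Apr 30 2005, May 23 2005, Jun 18 2005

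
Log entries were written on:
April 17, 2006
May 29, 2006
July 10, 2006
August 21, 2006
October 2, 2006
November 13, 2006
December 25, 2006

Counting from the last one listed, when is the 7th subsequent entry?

The spacing is 42, 42, 42, 42, 42, 42 days — always 42 days.
December 25, 2006 + 42 days = February 5, 2007.
February 5, 2007 + 42 days = March 19, 2007.
March 19, 2007 + 42 days = April 30, 2007.
April 30, 2007 + 42 days = June 11, 2007.
June 11, 2007 + 42 days = July 23, 2007.
July 23, 2007 + 42 days = September 3, 2007.
September 3, 2007 + 42 days = October 15, 2007.

October 15, 2007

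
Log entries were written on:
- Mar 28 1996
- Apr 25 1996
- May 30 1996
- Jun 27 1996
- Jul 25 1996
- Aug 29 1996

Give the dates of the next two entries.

Sep 26 1996, Oct 31 1996

All Thursdays; the gaps (28, 35, 28, 28, 35) vary with month length.
This is the last Thursday of each month.
September 1996 ends with Thursday Sep 26 1996.
October 1996 ends with Thursday Oct 31 1996.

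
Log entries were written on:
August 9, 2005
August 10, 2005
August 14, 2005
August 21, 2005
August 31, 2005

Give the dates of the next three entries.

September 13, 2005; September 29, 2005; October 18, 2005

Gaps: 1, 4, 7, 10 days — each gap is 3 larger than the previous one.
Next gap: 13 days. August 31, 2005 + 13 days = September 13, 2005.
Next gap: 16 days. September 13, 2005 + 16 days = September 29, 2005.
Next gap: 19 days. September 29, 2005 + 19 days = October 18, 2005.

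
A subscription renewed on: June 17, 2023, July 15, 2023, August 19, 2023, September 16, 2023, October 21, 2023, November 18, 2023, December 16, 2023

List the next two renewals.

These are Saturdays at 28- or 35-day spacing (28, 35, 28, 35, 28, 28).
The pattern: 3rd Saturday of the month.
3rd Saturday of January 2024: January 20, 2024.
February 2024 — 3rd Saturday is February 17, 2024.

January 20, 2024; February 17, 2024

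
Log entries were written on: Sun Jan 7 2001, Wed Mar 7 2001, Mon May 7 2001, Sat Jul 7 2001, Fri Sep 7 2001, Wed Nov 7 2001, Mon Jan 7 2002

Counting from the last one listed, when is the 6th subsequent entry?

Gaps: 59, 61, 61, 62, 61, 61 days — not constant. Every event is on the 7th of the month.
Pattern: the 7th of every 2 months.
March 2002: Thu Mar 7 2002.
Next: May 2002 → Tue May 7 2002.
July 2002: Sun Jul 7 2002.
September 2002: Sat Sep 7 2002.
Next: November 2002 → Thu Nov 7 2002.
Next: January 2003 → Tue Jan 7 2003.

Tue Jan 7 2003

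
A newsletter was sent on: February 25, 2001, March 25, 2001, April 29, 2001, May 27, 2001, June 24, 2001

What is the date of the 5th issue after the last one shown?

November 25, 2001

All Sundays; the gaps (28, 35, 28, 28) vary with month length.
This is the last Sunday of each month.
July 2001 ends with Sunday July 29, 2001.
Last Sunday of August 2001: August 26, 2001.
September 2001 ends with Sunday September 30, 2001.
October 2001 ends with Sunday October 28, 2001.
November 2001 ends with Sunday November 25, 2001.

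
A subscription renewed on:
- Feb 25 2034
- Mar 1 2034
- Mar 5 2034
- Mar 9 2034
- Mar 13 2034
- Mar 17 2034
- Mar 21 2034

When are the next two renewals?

Mar 25 2034, Mar 29 2034

The spacing is 4, 4, 4, 4, 4, 4 days — always 4 days.
Mar 21 2034 + 4 days = Mar 25 2034.
Mar 25 2034 + 4 days = Mar 29 2034.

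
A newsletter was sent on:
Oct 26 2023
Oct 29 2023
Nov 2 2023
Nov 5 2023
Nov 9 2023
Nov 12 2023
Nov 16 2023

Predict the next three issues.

Nov 19 2023, Nov 23 2023, Nov 26 2023

Every event lands on a Thursday or Sunday (gaps cycle 3, 4, 3, 4, 3, 4).
So the schedule is: every Thursday and Sunday.
Next Sunday: Nov 19 2023.
Next Thursday: Nov 23 2023.
Next Sunday: Nov 26 2023.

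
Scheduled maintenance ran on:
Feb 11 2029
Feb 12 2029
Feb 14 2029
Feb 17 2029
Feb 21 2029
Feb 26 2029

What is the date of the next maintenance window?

Mar 4 2029

Gaps: 1, 2, 3, 4, 5 days — each gap is 1 larger than the previous one.
Next gap: 6 days. Feb 26 2029 + 6 days = Mar 4 2029.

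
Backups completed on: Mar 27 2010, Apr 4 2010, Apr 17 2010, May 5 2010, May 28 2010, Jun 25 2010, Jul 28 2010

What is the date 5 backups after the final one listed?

Mar 25 2011

Gaps: 8, 13, 18, 23, 28, 33 days — each gap is 5 larger than the previous one.
Next gap: 38 days. Jul 28 2010 + 38 days = Sep 4 2010.
Next gap: 43 days. Sep 4 2010 + 43 days = Oct 17 2010.
Next gap: 48 days. Oct 17 2010 + 48 days = Dec 4 2010.
Next gap: 53 days. Dec 4 2010 + 53 days = Jan 26 2011.
Next gap: 58 days. Jan 26 2011 + 58 days = Mar 25 2011.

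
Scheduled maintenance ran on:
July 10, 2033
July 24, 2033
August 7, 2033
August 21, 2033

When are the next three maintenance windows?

September 4, 2033; September 18, 2033; October 2, 2033

The spacing is 14, 14, 14 days — always 14 days.
August 21, 2033 + 14 days = September 4, 2033.
September 4, 2033 + 14 days = September 18, 2033.
September 18, 2033 + 14 days = October 2, 2033.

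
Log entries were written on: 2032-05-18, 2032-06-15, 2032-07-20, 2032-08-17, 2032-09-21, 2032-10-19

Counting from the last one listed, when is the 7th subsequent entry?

2033-05-17

These are Tuesdays at 28- or 35-day spacing (28, 35, 28, 35, 28).
The pattern: 3rd Tuesday of the month.
3rd Tuesday of November 2032: 2032-11-16.
December 2032 — 3rd Tuesday is 2032-12-21.
3rd Tuesday of January 2033: 2033-01-18.
February 2033 — 3rd Tuesday is 2033-02-15.
March 2033 — 3rd Tuesday is 2033-03-15.
April 2033 — 3rd Tuesday is 2033-04-19.
3rd Tuesday of May 2033: 2033-05-17.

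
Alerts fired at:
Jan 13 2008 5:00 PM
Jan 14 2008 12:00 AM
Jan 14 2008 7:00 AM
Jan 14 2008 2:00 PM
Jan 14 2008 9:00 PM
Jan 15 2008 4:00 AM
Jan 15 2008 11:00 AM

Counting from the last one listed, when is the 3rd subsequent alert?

Gaps: 7, 7, 7, 7, 7, 7 hours — each event is 7 hours after the previous one.
Jan 15 2008 11:00 AM + 7 h = Jan 15 2008 6:00 PM.
Jan 15 2008 6:00 PM + 7 h = Jan 16 2008 1:00 AM.
Jan 16 2008 1:00 AM + 7 h = Jan 16 2008 8:00 AM.

Jan 16 2008 8:00 AM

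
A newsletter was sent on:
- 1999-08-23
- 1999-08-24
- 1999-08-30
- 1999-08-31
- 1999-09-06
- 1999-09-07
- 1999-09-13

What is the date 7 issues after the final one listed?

Every event lands on a Monday or Tuesday (gaps cycle 1, 6, 1, 6, 1, 6).
So the schedule is: every Monday and Tuesday.
Next Tuesday: 1999-09-14.
The following Monday is 1999-09-20.
Next Tuesday: 1999-09-21.
The following Monday is 1999-09-27.
The following Tuesday is 1999-09-28.
The following Monday is 1999-10-04.
Next Tuesday: 1999-10-05.

1999-10-05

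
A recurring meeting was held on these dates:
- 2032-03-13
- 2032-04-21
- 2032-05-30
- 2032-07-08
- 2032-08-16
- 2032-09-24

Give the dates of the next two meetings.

2032-11-02, 2032-12-11

Gaps between consecutive events: 39, 39, 39, 39, 39 days — a constant 39-day interval.
2032-09-24 + 39 days = 2032-11-02.
2032-11-02 + 39 days = 2032-12-11.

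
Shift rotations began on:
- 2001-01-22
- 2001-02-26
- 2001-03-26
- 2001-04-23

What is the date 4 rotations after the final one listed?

All dates are Mondays, 35, 28, 28 days apart.
Specifically, the 4th Monday of each month.
May 2001 — 4th Monday is 2001-05-28.
June 2001 — 4th Monday is 2001-06-25.
July 2001 — 4th Monday is 2001-07-23.
August 2001 — 4th Monday is 2001-08-27.

2001-08-27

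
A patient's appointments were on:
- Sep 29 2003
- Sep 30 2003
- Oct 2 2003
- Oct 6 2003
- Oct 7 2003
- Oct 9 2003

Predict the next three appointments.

Gaps: 1, 2, 4, 1, 2 days — not constant, but cyclic with period 3.
The events fall on every Monday, Tuesday and Thursday.
The following Monday is Oct 13 2003.
Next Tuesday: Oct 14 2003.
Next Thursday: Oct 16 2003.

Oct 13 2003, Oct 14 2003, Oct 16 2003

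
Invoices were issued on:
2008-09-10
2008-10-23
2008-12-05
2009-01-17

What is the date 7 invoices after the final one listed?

Gaps between consecutive events: 43, 43, 43 days — a constant 43-day interval.
2009-01-17 + 43 days = 2009-03-01.
2009-03-01 + 43 days = 2009-04-13.
2009-04-13 + 43 days = 2009-05-26.
2009-05-26 + 43 days = 2009-07-08.
2009-07-08 + 43 days = 2009-08-20.
2009-08-20 + 43 days = 2009-10-02.
2009-10-02 + 43 days = 2009-11-14.

2009-11-14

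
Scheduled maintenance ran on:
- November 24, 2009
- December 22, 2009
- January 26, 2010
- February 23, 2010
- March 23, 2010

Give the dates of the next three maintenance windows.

All dates are Tuesdays, 28, 35, 28, 28 days apart.
Specifically, the 4th Tuesday of each month.
April 2010 — 4th Tuesday is April 27, 2010.
May 2010 — 4th Tuesday is May 25, 2010.
4th Tuesday of June 2010: June 22, 2010.

April 27, 2010; May 25, 2010; June 22, 2010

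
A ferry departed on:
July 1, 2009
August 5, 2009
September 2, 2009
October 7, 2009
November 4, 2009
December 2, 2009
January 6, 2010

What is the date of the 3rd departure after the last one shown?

All dates are Wednesdays, 35, 28, 35, 28, 28, 35 days apart.
Specifically, the 1st Wednesday of each month.
February 2010 — 1st Wednesday is February 3, 2010.
1st Wednesday of March 2010: March 3, 2010.
April 2010 — 1st Wednesday is April 7, 2010.

April 7, 2010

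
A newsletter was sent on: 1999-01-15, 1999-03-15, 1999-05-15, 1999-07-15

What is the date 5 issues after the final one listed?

2000-05-15

The day-of-month is always 15 (59, 61, 61 days between events).
So this recurs on the 15th of every 2 months.
Next: September 1999 → 1999-09-15.
November 1999: 1999-11-15.
January 2000: 2000-01-15.
March 2000: 2000-03-15.
May 2000: 2000-05-15.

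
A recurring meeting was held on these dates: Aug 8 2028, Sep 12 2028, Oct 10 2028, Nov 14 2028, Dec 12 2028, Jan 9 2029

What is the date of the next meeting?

Feb 13 2029

All dates are Tuesdays, 35, 28, 35, 28, 28 days apart.
Specifically, the 2nd Tuesday of each month.
February 2029 — 2nd Tuesday is Feb 13 2029.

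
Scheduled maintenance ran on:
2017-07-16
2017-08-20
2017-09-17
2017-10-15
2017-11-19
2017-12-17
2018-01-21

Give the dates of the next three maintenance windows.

These are Sundays at 28- or 35-day spacing (35, 28, 28, 35, 28, 35).
The pattern: 3rd Sunday of the month.
3rd Sunday of February 2018: 2018-02-18.
March 2018 — 3rd Sunday is 2018-03-18.
April 2018 — 3rd Sunday is 2018-04-15.

2018-02-18, 2018-03-18, 2018-04-15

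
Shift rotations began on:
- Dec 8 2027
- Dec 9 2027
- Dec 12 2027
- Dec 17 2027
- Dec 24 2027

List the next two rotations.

Jan 2 2028, Jan 13 2028

Intervals are 1, 3, 5, 7 days — an arithmetic progression with common difference 2.
Next gap: 9 days. Dec 24 2027 + 9 days = Jan 2 2028.
Next gap: 11 days. Jan 2 2028 + 11 days = Jan 13 2028.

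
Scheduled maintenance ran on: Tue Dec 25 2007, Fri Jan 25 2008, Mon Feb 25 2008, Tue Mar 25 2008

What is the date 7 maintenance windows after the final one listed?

Each date is the 25th; the gaps (31, 31, 29) track the month lengths.
The rule is the 25th of each month.
Next: April 2008 → Fri Apr 25 2008.
May 2008: Sun May 25 2008.
Next: June 2008 → Wed Jun 25 2008.
Next: July 2008 → Fri Jul 25 2008.
August 2008: Mon Aug 25 2008.
September 2008: Thu Sep 25 2008.
Next: October 2008 → Sat Oct 25 2008.

Sat Oct 25 2008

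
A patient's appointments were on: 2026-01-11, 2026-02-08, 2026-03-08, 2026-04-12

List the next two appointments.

Gaps: 28, 28, 35 days — a mix of 28 and 35. Every date is a Sunday.
Each is the 2nd Sunday of its month.
May 2026 — 2nd Sunday is 2026-05-10.
2nd Sunday of June 2026: 2026-06-14.

2026-05-10, 2026-06-14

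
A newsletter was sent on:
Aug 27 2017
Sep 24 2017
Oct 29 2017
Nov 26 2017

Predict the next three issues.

Dec 31 2017, Jan 28 2018, Feb 25 2018

Every date is a Sunday; gaps 28, 35, 28 days.
Each is the last Sunday of its month (at least one falls on the 29th or later, ruling out '4th Sunday').
Last Sunday of December 2017: Dec 31 2017.
Last Sunday of January 2018: Jan 28 2018.
Last Sunday of February 2018: Feb 25 2018.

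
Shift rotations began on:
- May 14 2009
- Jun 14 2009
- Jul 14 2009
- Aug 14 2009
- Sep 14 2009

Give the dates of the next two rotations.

Gaps: 31, 30, 31, 31 days — not constant. Every event is on the 14th of the month.
Pattern: the 14th of each month.
October 2009: Oct 14 2009.
November 2009: Nov 14 2009.

Oct 14 2009, Nov 14 2009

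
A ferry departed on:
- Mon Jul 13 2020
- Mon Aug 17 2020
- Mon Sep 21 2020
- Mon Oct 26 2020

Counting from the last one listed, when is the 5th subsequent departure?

Mon Apr 19 2021

Every event comes 35 days after the last (35, 35, 35).
Mon Oct 26 2020 + 35 days = Mon Nov 30 2020.
Mon Nov 30 2020 + 35 days = Mon Jan 4 2021.
Mon Jan 4 2021 + 35 days = Mon Feb 8 2021.
Mon Feb 8 2021 + 35 days = Mon Mar 15 2021.
Mon Mar 15 2021 + 35 days = Mon Apr 19 2021.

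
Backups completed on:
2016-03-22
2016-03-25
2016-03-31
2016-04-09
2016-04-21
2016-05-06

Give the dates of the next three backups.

2016-05-24, 2016-06-14, 2016-07-08

Intervals are 3, 6, 9, 12, 15 days — an arithmetic progression with common difference 3.
Next gap: 18 days. 2016-05-06 + 18 days = 2016-05-24.
Next gap: 21 days. 2016-05-24 + 21 days = 2016-06-14.
Next gap: 24 days. 2016-06-14 + 24 days = 2016-07-08.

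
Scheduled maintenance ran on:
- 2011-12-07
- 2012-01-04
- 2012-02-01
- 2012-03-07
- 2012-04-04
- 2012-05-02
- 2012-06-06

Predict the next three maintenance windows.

2012-07-04, 2012-08-01, 2012-09-05

Gaps: 28, 28, 35, 28, 28, 35 days — a mix of 28 and 35. Every date is a Wednesday.
Each is the 1st Wednesday of its month.
1st Wednesday of July 2012: 2012-07-04.
1st Wednesday of August 2012: 2012-08-01.
1st Wednesday of September 2012: 2012-09-05.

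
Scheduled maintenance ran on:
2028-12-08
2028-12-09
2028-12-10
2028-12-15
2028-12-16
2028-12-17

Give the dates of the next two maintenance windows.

2028-12-22, 2028-12-23

The gap pattern 1, 1, 5, 1, 1 repeats every 3 events.
These are the Fridays, Saturdays and Sundays of each week.
Next Friday: 2028-12-22.
Next Saturday: 2028-12-23.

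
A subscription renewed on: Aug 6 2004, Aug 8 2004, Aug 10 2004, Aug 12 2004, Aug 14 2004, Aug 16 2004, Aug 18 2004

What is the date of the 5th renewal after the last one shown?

Every event comes 2 days after the last (2, 2, 2, 2, 2, 2).
Aug 18 2004 + 2 days = Aug 20 2004.
Aug 20 2004 + 2 days = Aug 22 2004.
Aug 22 2004 + 2 days = Aug 24 2004.
Aug 24 2004 + 2 days = Aug 26 2004.
Aug 26 2004 + 2 days = Aug 28 2004.

Aug 28 2004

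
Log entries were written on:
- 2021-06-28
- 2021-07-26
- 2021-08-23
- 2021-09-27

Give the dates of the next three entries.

These are Mondays at 28- or 35-day spacing (28, 28, 35).
The pattern: 4th Monday of the month.
October 2021 — 4th Monday is 2021-10-25.
4th Monday of November 2021: 2021-11-22.
December 2021 — 4th Monday is 2021-12-27.

2021-10-25, 2021-11-22, 2021-12-27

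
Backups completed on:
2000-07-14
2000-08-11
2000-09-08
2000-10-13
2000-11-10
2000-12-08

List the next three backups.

These are Fridays at 28- or 35-day spacing (28, 28, 35, 28, 28).
The pattern: 2nd Friday of the month.
2nd Friday of January 2001: 2001-01-12.
2nd Friday of February 2001: 2001-02-09.
March 2001 — 2nd Friday is 2001-03-09.

2001-01-12, 2001-02-09, 2001-03-09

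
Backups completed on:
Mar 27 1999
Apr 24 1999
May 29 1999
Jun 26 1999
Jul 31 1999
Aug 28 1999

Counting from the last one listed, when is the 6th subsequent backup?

All Saturdays; the gaps (28, 35, 28, 35, 28) vary with month length.
This is the last Saturday of each month.
Last Saturday of September 1999: Sep 25 1999.
October 1999 ends with Saturday Oct 30 1999.
November 1999 ends with Saturday Nov 27 1999.
December 1999 ends with Saturday Dec 25 1999.
January 2000 ends with Saturday Jan 29 2000.
February 2000 ends with Saturday Feb 26 2000.

Feb 26 2000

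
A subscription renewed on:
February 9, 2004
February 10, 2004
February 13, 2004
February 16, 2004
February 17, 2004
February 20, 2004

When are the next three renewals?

February 23, 2004; February 24, 2004; February 27, 2004

The gap pattern 1, 3, 3, 1, 3 repeats every 3 events.
These are the Mondays, Tuesdays and Fridays of each week.
The following Monday is February 23, 2004.
The following Tuesday is February 24, 2004.
Next Friday: February 27, 2004.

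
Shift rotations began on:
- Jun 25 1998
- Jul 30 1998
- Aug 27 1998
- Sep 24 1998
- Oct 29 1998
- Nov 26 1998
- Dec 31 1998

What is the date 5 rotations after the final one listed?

May 27 1999

All Thursdays; the gaps (35, 28, 28, 35, 28, 35) vary with month length.
This is the last Thursday of each month.
Last Thursday of January 1999: Jan 28 1999.
February 1999 ends with Thursday Feb 25 1999.
Last Thursday of March 1999: Mar 25 1999.
April 1999 ends with Thursday Apr 29 1999.
Last Thursday of May 1999: May 27 1999.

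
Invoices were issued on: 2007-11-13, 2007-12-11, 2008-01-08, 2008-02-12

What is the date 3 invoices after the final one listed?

2008-05-13

Gaps: 28, 28, 35 days — a mix of 28 and 35. Every date is a Tuesday.
Each is the 2nd Tuesday of its month.
March 2008 — 2nd Tuesday is 2008-03-11.
April 2008 — 2nd Tuesday is 2008-04-08.
May 2008 — 2nd Tuesday is 2008-05-13.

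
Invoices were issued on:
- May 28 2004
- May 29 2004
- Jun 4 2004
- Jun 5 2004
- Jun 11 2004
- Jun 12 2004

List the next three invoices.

Jun 18 2004, Jun 19 2004, Jun 25 2004

The gap pattern 1, 6, 1, 6, 1 repeats every 2 events.
These are the Fridays and Saturdays of each week.
The following Friday is Jun 18 2004.
The following Saturday is Jun 19 2004.
The following Friday is Jun 25 2004.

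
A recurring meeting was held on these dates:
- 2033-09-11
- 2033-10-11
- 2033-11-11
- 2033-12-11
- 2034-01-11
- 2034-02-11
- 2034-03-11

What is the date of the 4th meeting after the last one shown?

Each date is the 11th; the gaps (30, 31, 30, 31, 31, 28) track the month lengths.
The rule is the 11th of each month.
Next: April 2034 → 2034-04-11.
Next: May 2034 → 2034-05-11.
Next: June 2034 → 2034-06-11.
Next: July 2034 → 2034-07-11.

2034-07-11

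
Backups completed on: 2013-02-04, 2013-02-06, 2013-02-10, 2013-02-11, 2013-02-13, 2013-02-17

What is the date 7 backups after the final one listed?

The gap pattern 2, 4, 1, 2, 4 repeats every 3 events.
These are the Mondays, Wednesdays and Sundays of each week.
The following Monday is 2013-02-18.
Next Wednesday: 2013-02-20.
Next Sunday: 2013-02-24.
Next Monday: 2013-02-25.
The following Wednesday is 2013-02-27.
Next Sunday: 2013-03-03.
Next Monday: 2013-03-04.

2013-03-04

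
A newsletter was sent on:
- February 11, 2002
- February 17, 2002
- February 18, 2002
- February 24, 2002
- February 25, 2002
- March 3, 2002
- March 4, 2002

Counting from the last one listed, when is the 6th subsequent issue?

Every event lands on a Monday or Sunday (gaps cycle 6, 1, 6, 1, 6, 1).
So the schedule is: every Monday and Sunday.
Next Sunday: March 10, 2002.
The following Monday is March 11, 2002.
Next Sunday: March 17, 2002.
The following Monday is March 18, 2002.
The following Sunday is March 24, 2002.
Next Monday: March 25, 2002.

March 25, 2002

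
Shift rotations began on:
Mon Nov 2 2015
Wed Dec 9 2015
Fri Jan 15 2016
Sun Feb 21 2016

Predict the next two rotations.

Tue Mar 29 2016, Thu May 5 2016

Gaps between consecutive events: 37, 37, 37 days — a constant 37-day interval.
Sun Feb 21 2016 + 37 days = Tue Mar 29 2016.
Tue Mar 29 2016 + 37 days = Thu May 5 2016.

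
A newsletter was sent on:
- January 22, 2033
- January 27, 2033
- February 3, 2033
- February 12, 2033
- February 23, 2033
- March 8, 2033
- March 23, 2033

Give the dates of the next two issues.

The spacing grows by 2 each time: 5, 7, 9, 11, 13, 15 days.
Next gap: 17 days. March 23, 2033 + 17 days = April 9, 2033.
Next gap: 19 days. April 9, 2033 + 19 days = April 28, 2033.

April 9, 2033; April 28, 2033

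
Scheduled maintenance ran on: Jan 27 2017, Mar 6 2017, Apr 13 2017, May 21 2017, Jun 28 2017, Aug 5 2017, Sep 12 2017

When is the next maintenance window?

Oct 20 2017

Every event comes 38 days after the last (38, 38, 38, 38, 38, 38).
Sep 12 2017 + 38 days = Oct 20 2017.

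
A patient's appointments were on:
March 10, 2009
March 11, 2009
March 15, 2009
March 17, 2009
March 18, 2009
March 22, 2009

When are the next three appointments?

March 24, 2009; March 25, 2009; March 29, 2009

Every event lands on a Tuesday or Wednesday or Sunday (gaps cycle 1, 4, 2, 1, 4).
So the schedule is: every Tuesday, Wednesday and Sunday.
The following Tuesday is March 24, 2009.
Next Wednesday: March 25, 2009.
Next Sunday: March 29, 2009.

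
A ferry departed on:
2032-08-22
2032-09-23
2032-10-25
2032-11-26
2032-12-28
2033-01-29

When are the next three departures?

Gaps between consecutive events: 32, 32, 32, 32, 32 days — a constant 32-day interval.
2033-01-29 + 32 days = 2033-03-02.
2033-03-02 + 32 days = 2033-04-03.
2033-04-03 + 32 days = 2033-05-05.

2033-03-02, 2033-04-03, 2033-05-05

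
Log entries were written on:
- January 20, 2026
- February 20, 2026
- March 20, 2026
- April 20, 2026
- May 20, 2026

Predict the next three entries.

June 20, 2026; July 20, 2026; August 20, 2026

The day-of-month is always 20 (31, 28, 31, 30 days between events).
So this recurs on the 20th of each month.
June 2026: June 20, 2026.
Next: July 2026 → July 20, 2026.
August 2026: August 20, 2026.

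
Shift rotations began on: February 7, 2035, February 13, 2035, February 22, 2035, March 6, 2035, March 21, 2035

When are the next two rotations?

Gaps: 6, 9, 12, 15 days — each gap is 3 larger than the previous one.
Next gap: 18 days. March 21, 2035 + 18 days = April 8, 2035.
Next gap: 21 days. April 8, 2035 + 21 days = April 29, 2035.

April 8, 2035; April 29, 2035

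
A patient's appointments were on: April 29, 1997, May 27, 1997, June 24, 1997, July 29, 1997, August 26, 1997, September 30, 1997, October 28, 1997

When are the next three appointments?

November 25, 1997; December 30, 1997; January 27, 1998

Every date is a Tuesday; gaps 28, 28, 35, 28, 35, 28 days.
Each is the last Tuesday of its month (at least one falls on the 29th or later, ruling out '4th Tuesday').
Last Tuesday of November 1997: November 25, 1997.
Last Tuesday of December 1997: December 30, 1997.
Last Tuesday of January 1998: January 27, 1998.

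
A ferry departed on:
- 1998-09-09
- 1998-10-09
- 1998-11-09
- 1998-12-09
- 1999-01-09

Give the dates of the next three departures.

1999-02-09, 1999-03-09, 1999-04-09

Each date is the 9th; the gaps (30, 31, 30, 31) track the month lengths.
The rule is the 9th of each month.
Next: February 1999 → 1999-02-09.
March 1999: 1999-03-09.
April 1999: 1999-04-09.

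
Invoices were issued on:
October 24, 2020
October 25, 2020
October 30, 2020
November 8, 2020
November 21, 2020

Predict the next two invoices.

The spacing grows by 4 each time: 1, 5, 9, 13 days.
Next gap: 17 days. November 21, 2020 + 17 days = December 8, 2020.
Next gap: 21 days. December 8, 2020 + 21 days = December 29, 2020.

December 8, 2020; December 29, 2020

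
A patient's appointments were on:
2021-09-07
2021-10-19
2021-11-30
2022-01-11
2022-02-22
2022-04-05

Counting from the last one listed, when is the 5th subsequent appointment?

2022-11-01

The spacing is 42, 42, 42, 42, 42 days — always 42 days.
2022-04-05 + 42 days = 2022-05-17.
2022-05-17 + 42 days = 2022-06-28.
2022-06-28 + 42 days = 2022-08-09.
2022-08-09 + 42 days = 2022-09-20.
2022-09-20 + 42 days = 2022-11-01.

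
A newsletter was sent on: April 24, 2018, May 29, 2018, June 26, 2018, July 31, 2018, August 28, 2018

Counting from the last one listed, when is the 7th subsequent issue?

All Tuesdays; the gaps (35, 28, 35, 28) vary with month length.
This is the last Tuesday of each month.
September 2018 ends with Tuesday September 25, 2018.
Last Tuesday of October 2018: October 30, 2018.
Last Tuesday of November 2018: November 27, 2018.
December 2018 ends with Tuesday December 25, 2018.
January 2019 ends with Tuesday January 29, 2019.
February 2019 ends with Tuesday February 26, 2019.
March 2019 ends with Tuesday March 26, 2019.

March 26, 2019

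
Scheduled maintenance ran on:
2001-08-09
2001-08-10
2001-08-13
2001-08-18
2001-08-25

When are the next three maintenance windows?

Gaps: 1, 3, 5, 7 days — each gap is 2 larger than the previous one.
Next gap: 9 days. 2001-08-25 + 9 days = 2001-09-03.
Next gap: 11 days. 2001-09-03 + 11 days = 2001-09-14.
Next gap: 13 days. 2001-09-14 + 13 days = 2001-09-27.

2001-09-03, 2001-09-14, 2001-09-27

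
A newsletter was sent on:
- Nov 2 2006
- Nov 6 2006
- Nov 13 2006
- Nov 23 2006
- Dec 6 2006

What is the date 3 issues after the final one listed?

Intervals are 4, 7, 10, 13 days — an arithmetic progression with common difference 3.
Next gap: 16 days. Dec 6 2006 + 16 days = Dec 22 2006.
Next gap: 19 days. Dec 22 2006 + 19 days = Jan 10 2007.
Next gap: 22 days. Jan 10 2007 + 22 days = Feb 1 2007.

Feb 1 2007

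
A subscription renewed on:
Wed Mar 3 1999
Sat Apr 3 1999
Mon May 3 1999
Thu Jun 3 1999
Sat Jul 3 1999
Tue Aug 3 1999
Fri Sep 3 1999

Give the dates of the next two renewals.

Sun Oct 3 1999, Wed Nov 3 1999

The day-of-month is always 3 (31, 30, 31, 30, 31, 31 days between events).
So this recurs on the 3rd of each month.
Next: October 1999 → Sun Oct 3 1999.
Next: November 1999 → Wed Nov 3 1999.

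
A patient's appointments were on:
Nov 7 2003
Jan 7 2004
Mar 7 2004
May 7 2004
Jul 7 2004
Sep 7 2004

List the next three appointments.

Gaps: 61, 60, 61, 61, 62 days — not constant. Every event is on the 7th of the month.
Pattern: the 7th of every 2 months.
Next: November 2004 → Nov 7 2004.
January 2005: Jan 7 2005.
Next: March 2005 → Mar 7 2005.

Nov 7 2004, Jan 7 2005, Mar 7 2005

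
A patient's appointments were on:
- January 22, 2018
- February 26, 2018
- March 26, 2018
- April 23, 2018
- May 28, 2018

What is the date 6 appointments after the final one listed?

All dates are Mondays, 35, 28, 28, 35 days apart.
Specifically, the 4th Monday of each month.
4th Monday of June 2018: June 25, 2018.
July 2018 — 4th Monday is July 23, 2018.
4th Monday of August 2018: August 27, 2018.
September 2018 — 4th Monday is September 24, 2018.
4th Monday of October 2018: October 22, 2018.
November 2018 — 4th Monday is November 26, 2018.

November 26, 2018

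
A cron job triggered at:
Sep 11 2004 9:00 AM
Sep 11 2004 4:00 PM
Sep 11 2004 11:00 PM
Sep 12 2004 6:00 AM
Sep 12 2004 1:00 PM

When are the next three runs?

Spacing: 7, 7, 7, 7 h — constant 7 h.
Sep 12 2004 1:00 PM + 7 h = Sep 12 2004 8:00 PM.
Sep 12 2004 8:00 PM + 7 h = Sep 13 2004 3:00 AM.
Sep 13 2004 3:00 AM + 7 h = Sep 13 2004 10:00 AM.

Sep 12 2004 8:00 PM, Sep 13 2004 3:00 AM, Sep 13 2004 10:00 AM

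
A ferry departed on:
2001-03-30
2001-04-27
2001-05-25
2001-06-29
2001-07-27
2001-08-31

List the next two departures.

2001-09-28, 2001-10-26

These are Fridays with 28, 28, 35, 28, 35-day gaps.
Each is the final Friday of its month — 2001-03-30 is past the 28th, so '4th Friday' doesn't fit.
September 2001 ends with Friday 2001-09-28.
October 2001 ends with Friday 2001-10-26.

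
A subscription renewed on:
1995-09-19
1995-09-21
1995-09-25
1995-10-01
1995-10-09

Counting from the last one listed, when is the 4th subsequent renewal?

Intervals are 2, 4, 6, 8 days — an arithmetic progression with common difference 2.
Next gap: 10 days. 1995-10-09 + 10 days = 1995-10-19.
Next gap: 12 days. 1995-10-19 + 12 days = 1995-10-31.
Next gap: 14 days. 1995-10-31 + 14 days = 1995-11-14.
Next gap: 16 days. 1995-11-14 + 16 days = 1995-11-30.

1995-11-30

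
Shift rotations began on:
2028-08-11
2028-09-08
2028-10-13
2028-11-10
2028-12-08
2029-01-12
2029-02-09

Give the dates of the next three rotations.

2029-03-09, 2029-04-13, 2029-05-11

These are Fridays at 28- or 35-day spacing (28, 35, 28, 28, 35, 28).
The pattern: 2nd Friday of the month.
2nd Friday of March 2029: 2029-03-09.
2nd Friday of April 2029: 2029-04-13.
2nd Friday of May 2029: 2029-05-11.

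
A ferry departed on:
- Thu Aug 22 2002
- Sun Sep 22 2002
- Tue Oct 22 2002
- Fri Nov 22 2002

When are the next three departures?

Each date is the 22nd; the gaps (31, 30, 31) track the month lengths.
The rule is the 22nd of each month.
December 2002: Sun Dec 22 2002.
January 2003: Wed Jan 22 2003.
February 2003: Sat Feb 22 2003.

Sun Dec 22 2002, Wed Jan 22 2003, Sat Feb 22 2003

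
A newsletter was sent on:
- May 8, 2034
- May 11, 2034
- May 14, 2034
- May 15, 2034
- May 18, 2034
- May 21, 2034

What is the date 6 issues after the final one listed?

Every event lands on a Monday or Thursday or Sunday (gaps cycle 3, 3, 1, 3, 3).
So the schedule is: every Monday, Thursday and Sunday.
Next Monday: May 22, 2034.
The following Thursday is May 25, 2034.
Next Sunday: May 28, 2034.
The following Monday is May 29, 2034.
Next Thursday: June 1, 2034.
Next Sunday: June 4, 2034.

June 4, 2034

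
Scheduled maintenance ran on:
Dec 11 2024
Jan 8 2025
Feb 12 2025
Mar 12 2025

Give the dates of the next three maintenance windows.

Gaps: 28, 35, 28 days — a mix of 28 and 35. Every date is a Wednesday.
Each is the 2nd Wednesday of its month.
2nd Wednesday of April 2025: Apr 9 2025.
2nd Wednesday of May 2025: May 14 2025.
2nd Wednesday of June 2025: Jun 11 2025.

Apr 9 2025, May 14 2025, Jun 11 2025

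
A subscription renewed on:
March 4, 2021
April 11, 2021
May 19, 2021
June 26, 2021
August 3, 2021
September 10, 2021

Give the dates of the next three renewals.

Every event comes 38 days after the last (38, 38, 38, 38, 38).
September 10, 2021 + 38 days = October 18, 2021.
October 18, 2021 + 38 days = November 25, 2021.
November 25, 2021 + 38 days = January 2, 2022.

October 18, 2021; November 25, 2021; January 2, 2022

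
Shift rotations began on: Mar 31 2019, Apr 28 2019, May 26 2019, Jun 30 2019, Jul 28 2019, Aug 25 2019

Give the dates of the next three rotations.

Sep 29 2019, Oct 27 2019, Nov 24 2019

Every date is a Sunday; gaps 28, 28, 35, 28, 28 days.
Each is the last Sunday of its month (at least one falls on the 29th or later, ruling out '4th Sunday').
September 2019 ends with Sunday Sep 29 2019.
October 2019 ends with Sunday Oct 27 2019.
Last Sunday of November 2019: Nov 24 2019.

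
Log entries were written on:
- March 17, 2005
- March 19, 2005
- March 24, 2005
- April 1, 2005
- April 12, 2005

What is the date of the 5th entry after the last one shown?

Intervals are 2, 5, 8, 11 days — an arithmetic progression with common difference 3.
Next gap: 14 days. April 12, 2005 + 14 days = April 26, 2005.
Next gap: 17 days. April 26, 2005 + 17 days = May 13, 2005.
Next gap: 20 days. May 13, 2005 + 20 days = June 2, 2005.
Next gap: 23 days. June 2, 2005 + 23 days = June 25, 2005.
Next gap: 26 days. June 25, 2005 + 26 days = July 21, 2005.

July 21, 2005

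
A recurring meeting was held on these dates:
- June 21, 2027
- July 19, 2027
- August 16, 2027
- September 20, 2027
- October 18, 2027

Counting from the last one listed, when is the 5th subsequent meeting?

These are Mondays at 28- or 35-day spacing (28, 28, 35, 28).
The pattern: 3rd Monday of the month.
3rd Monday of November 2027: November 15, 2027.
3rd Monday of December 2027: December 20, 2027.
January 2028 — 3rd Monday is January 17, 2028.
February 2028 — 3rd Monday is February 21, 2028.
3rd Monday of March 2028: March 20, 2028.

March 20, 2028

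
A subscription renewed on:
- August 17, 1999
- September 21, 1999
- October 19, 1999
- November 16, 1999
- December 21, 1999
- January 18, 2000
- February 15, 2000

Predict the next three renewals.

March 21, 2000; April 18, 2000; May 16, 2000

Gaps: 35, 28, 28, 35, 28, 28 days — a mix of 28 and 35. Every date is a Tuesday.
Each is the 3rd Tuesday of its month.
March 2000 — 3rd Tuesday is March 21, 2000.
3rd Tuesday of April 2000: April 18, 2000.
May 2000 — 3rd Tuesday is May 16, 2000.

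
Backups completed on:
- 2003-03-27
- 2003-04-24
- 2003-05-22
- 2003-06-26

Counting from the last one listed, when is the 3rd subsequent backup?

2003-09-25

Gaps: 28, 28, 35 days — a mix of 28 and 35. Every date is a Thursday.
Each is the 4th Thursday of its month.
4th Thursday of July 2003: 2003-07-24.
4th Thursday of August 2003: 2003-08-28.
4th Thursday of September 2003: 2003-09-25.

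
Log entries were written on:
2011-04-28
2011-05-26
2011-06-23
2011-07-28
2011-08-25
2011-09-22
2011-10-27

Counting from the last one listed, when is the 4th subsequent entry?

All dates are Thursdays, 28, 28, 35, 28, 28, 35 days apart.
Specifically, the 4th Thursday of each month.
November 2011 — 4th Thursday is 2011-11-24.
December 2011 — 4th Thursday is 2011-12-22.
January 2012 — 4th Thursday is 2012-01-26.
February 2012 — 4th Thursday is 2012-02-23.

2012-02-23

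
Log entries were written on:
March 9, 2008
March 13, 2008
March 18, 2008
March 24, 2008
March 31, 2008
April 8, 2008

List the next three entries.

April 17, 2008; April 27, 2008; May 8, 2008

Intervals are 4, 5, 6, 7, 8 days — an arithmetic progression with common difference 1.
Next gap: 9 days. April 8, 2008 + 9 days = April 17, 2008.
Next gap: 10 days. April 17, 2008 + 10 days = April 27, 2008.
Next gap: 11 days. April 27, 2008 + 11 days = May 8, 2008.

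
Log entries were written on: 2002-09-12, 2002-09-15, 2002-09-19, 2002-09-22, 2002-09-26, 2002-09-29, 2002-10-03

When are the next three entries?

Every event lands on a Thursday or Sunday (gaps cycle 3, 4, 3, 4, 3, 4).
So the schedule is: every Thursday and Sunday.
The following Sunday is 2002-10-06.
The following Thursday is 2002-10-10.
Next Sunday: 2002-10-13.

2002-10-06, 2002-10-10, 2002-10-13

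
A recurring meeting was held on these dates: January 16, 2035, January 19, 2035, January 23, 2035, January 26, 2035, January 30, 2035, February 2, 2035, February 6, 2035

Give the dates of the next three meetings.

February 9, 2035; February 13, 2035; February 16, 2035

Gaps: 3, 4, 3, 4, 3, 4 days — not constant, but cyclic with period 2.
The events fall on every Tuesday and Friday.
The following Friday is February 9, 2035.
Next Tuesday: February 13, 2035.
The following Friday is February 16, 2035.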